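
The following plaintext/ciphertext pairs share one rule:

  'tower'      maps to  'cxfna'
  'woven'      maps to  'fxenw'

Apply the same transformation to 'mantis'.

This is a Caesar cipher with shift 9.
Applying it to mantis: m+9=v, a+9=j, n+9=w, t+9=c, i+9=r, s+9=b.

vjwcrb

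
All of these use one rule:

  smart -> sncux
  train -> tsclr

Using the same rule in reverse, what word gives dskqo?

In smart: s→s is +0, m→n is +1, a→c is +2, r→u is +3 — the shift increases by 1 each position. The shift increases by 1 at each position, starting from +0: 0, 1, 2, ….
Reversing it on dskqo: d−0=d, s−1=r, k−2=i, q−3=n, o−4=k.

drink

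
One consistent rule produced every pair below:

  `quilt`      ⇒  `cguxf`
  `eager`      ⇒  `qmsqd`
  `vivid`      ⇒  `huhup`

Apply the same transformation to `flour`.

Compare letters: q→c is +12, u→g is +12, i→u is +12 — a constant shift. This is a Caesar cipher with shift 12.
For flour: f+12=r, l+12=x, o+12=a, u+12=g, r+12=d.

rxagd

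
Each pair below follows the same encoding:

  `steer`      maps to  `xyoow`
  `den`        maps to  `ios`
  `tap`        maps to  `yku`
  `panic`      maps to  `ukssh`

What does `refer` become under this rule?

wokow

The shift depends on letter class: consonant s→x is +5, but vowel e→o is +10. Two shifts are in play — +10 for a/e/i/o/u, +5 for every other letter.
For refer: r(cons)+5=w, e(vowel)+10=o, f(cons)+5=k, e(vowel)+10=o, r(cons)+5=w.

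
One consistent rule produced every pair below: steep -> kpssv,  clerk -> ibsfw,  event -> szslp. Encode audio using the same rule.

yunmq

s(18)→k(10) and t(19)→p(15) fit y≡5x+24 (mod 26); the inverse of 5 mod 26 is 21. Each letter's alphabet position (a=0..z=25) is mapped through 5·x+24 mod 26 — an affine cipher.
Applying it to audio: a(0)→5·0+24≡24=y; u(20)→5·20+24≡20=u; d(3)→5·3+24≡13=n; i(8)→5·8+24≡12=m; o(14)→5·14+24≡16=q (all mod 26).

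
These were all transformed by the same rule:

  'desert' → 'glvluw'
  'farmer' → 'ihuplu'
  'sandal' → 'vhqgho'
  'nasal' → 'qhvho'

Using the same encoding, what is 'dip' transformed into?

gps

The shift depends on letter class: consonant d→g is +3, but vowel e→l is +7. Vowels shift forward by 7 and consonants shift forward by 3.
On dip: d(cons)+3=g, i(vowel)+7=p, p(cons)+3=s.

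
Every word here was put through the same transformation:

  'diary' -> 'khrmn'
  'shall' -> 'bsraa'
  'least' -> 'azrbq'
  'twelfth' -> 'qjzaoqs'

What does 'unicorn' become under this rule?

fehvtme

d(3)→k(10) and i(8)→h(7) fit y≡15x+17 (mod 26); the inverse of 15 mod 26 is 7. Treating letters as 0–25, the rule is x ↦ 15x + 17 (mod 26).
On unicorn: u(20)→15·20+17≡5=f; n(13)→15·13+17≡4=e; i(8)→15·8+17≡7=h; c(2)→15·2+17≡21=v; o(14)→15·14+17≡19=t; r(17)→15·17+17≡12=m; n(13)→15·13+17≡4=e (all mod 26).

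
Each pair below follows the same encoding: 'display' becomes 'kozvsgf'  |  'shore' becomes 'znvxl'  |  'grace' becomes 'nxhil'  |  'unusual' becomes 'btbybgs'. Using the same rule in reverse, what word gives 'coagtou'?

vitamin

Shifts by position in display: pos 0: d→k (+7), pos 1: i→o (+6), pos 2: s→z (+7), pos 3: p→v (+6) — repeating every 2. The shifts repeat in a cycle of length 2: positions 0,1,… shift by +7, +6, then the pattern repeats.
Reversing it on coagtou: c−7=v, o−6=i, a−7=t, g−6=a, t−7=m, o−6=i, u−7=n.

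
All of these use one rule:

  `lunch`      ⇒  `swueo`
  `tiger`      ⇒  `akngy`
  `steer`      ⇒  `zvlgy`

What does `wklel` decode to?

Shifts by position in lunch: pos 0: l→s (+7), pos 1: u→w (+2), pos 2: n→u (+7), pos 3: c→e (+2) — repeating every 2. The shifts repeat in a cycle of length 2: positions 0,1,… shift by +7, +2, then the pattern repeats.
Decoding wklel: w−7=p, k−2=i, l−7=e, e−2=c, l−7=e.

piece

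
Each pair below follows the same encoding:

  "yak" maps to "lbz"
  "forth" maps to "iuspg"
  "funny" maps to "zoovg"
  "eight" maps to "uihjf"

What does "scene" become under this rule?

Two steps: reverse the string, then apply a Caesar shift of +1.
Applying it to scene: reverse → enecs; then shift: e+1=f, n+1=o, e+1=f, c+1=d, s+1=t.

fofdt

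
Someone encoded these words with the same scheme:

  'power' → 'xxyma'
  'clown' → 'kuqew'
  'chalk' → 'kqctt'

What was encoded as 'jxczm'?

Shifts by position in power: pos 0: p→x (+8), pos 1: o→x (+9), pos 2: w→y (+2), pos 3: e→m (+8), pos 4: r→a (+9) — repeating every 3. The shifts repeat in a cycle of length 3: positions 0,1,… shift by +8, +9, +2, then the pattern repeats.
Decoding jxczm: j−8=b, x−9=o, c−2=a, z−8=r, m−9=d.

board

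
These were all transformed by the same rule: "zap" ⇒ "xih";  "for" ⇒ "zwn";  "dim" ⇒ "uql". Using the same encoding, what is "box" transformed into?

fwj

The word is reversed, then every letter is shifted forward by 8.
Applying it to box: reverse → xob; then shift: x+8=f, o+8=w, b+8=j.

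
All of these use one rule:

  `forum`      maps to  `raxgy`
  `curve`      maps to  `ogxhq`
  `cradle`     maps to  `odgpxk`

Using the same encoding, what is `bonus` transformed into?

natge

Shifts by position in forum: pos 0: f→r (+12), pos 1: o→a (+12), pos 2: r→x (+6), pos 3: u→g (+12), pos 4: m→y (+12) — repeating every 3. The shifts repeat in a cycle of length 3: positions 0,1,… shift by +12, +12, +6, then the pattern repeats.
On bonus: b+12=n, o+12=a, n+6=t, u+12=g, s+12=e.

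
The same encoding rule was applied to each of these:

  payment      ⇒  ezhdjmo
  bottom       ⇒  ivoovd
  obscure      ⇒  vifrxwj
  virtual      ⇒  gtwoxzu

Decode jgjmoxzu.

p(15)→e(4) and a(0)→z(25) fit y≡9x+25 (mod 26); the inverse of 9 mod 26 is 3. This is an affine cipher: with a=0,…,z=25, each position x becomes (9x+25) mod 26.
Decoding jgjmoxzu: j(9)→3·(9−25)≡4=e; g(6)→3·(6−25)≡21=v; j(9)→3·(9−25)≡4=e; m(12)→3·(12−25)≡13=n; o(14)→3·(14−25)≡19=t; x(23)→3·(23−25)≡20=u; z(25)→3·(25−25)≡0=a; u(20)→3·(20−25)≡11=l (all mod 26).

eventual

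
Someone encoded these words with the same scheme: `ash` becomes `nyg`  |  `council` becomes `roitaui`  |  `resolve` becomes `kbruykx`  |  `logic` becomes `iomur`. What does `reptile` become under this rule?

krozvkx

The output letters match the input read backwards, each shifted +6: ash reversed is hsa. The word is reversed, then every letter is shifted forward by 6.
Applying it to reptile: reverse → elitper; then shift: e+6=k, l+6=r, i+6=o, t+6=z, p+6=v, e+6=k, r+6=x.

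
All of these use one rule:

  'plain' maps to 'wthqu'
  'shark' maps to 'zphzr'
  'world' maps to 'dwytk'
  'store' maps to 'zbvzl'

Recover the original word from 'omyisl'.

herald

Shifts by position in plain: pos 0: p→w (+7), pos 1: l→t (+8), pos 2: a→h (+7), pos 3: i→q (+8) — repeating every 2. The shifts repeat in a cycle of length 2: positions 0,1,… shift by +7, +8, then the pattern repeats.
Reversing it on omyisl: o−7=h, m−8=e, y−7=r, i−8=a, s−7=l, l−8=d.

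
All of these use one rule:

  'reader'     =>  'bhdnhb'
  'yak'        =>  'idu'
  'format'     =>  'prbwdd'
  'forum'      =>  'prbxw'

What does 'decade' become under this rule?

nhmdnh

The shift depends on letter class: consonant r→b is +10, but vowel e→h is +3. Two shifts are in play — +3 for a/e/i/o/u, +10 for every other letter.
On decade: d(cons)+10=n, e(vowel)+3=h, c(cons)+10=m, a(vowel)+3=d, d(cons)+10=n, e(vowel)+3=h.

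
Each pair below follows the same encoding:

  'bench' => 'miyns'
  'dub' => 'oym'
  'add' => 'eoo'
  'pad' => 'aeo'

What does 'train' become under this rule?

Two shifts are in play — +4 for a/e/i/o/u, +11 for every other letter.
On train: t(cons)+11=e, r(cons)+11=c, a(vowel)+4=e, i(vowel)+4=m, n(cons)+11=y.

ecemy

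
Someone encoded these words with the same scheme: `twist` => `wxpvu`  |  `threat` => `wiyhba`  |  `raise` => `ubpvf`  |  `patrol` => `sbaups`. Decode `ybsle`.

valid

Shifts by position in twist: pos 0: t→w (+3), pos 1: w→x (+1), pos 2: i→p (+7), pos 3: s→v (+3), pos 4: t→u (+1) — repeating every 3. The shifts repeat in a cycle of length 3: positions 0,1,… shift by +3, +1, +7, then the pattern repeats.
Reversing it on ybsle: y−3=v, b−1=a, s−7=l, l−3=i, e−1=d.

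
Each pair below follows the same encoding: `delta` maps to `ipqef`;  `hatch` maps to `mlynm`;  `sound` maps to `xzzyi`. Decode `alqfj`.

Shifts by position in delta: pos 0: d→i (+5), pos 1: e→p (+11), pos 2: l→q (+5), pos 3: t→e (+11) — repeating every 2. A repeating key of period 2 is used — shifts +5, +11 over and over.
Reversing it on alqfj: a−5=v, l−11=a, q−5=l, f−11=u, j−5=e.

value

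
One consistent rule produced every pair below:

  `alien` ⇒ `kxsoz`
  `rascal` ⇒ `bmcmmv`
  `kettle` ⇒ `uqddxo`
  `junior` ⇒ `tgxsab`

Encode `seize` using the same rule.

A repeating key of period 3 is used — shifts +10, +12, +10 over and over.
For seize: s+10=c, e+12=q, i+10=s, z+10=j, e+12=q.

cqsjq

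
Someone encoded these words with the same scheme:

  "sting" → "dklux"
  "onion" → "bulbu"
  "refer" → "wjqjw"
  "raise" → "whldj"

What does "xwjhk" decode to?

great

s(18)→d(3) and t(19)→k(10) fit y≡7x+7 (mod 26); the inverse of 7 mod 26 is 15. This is an affine cipher: with a=0,…,z=25, each position x becomes (7x+7) mod 26.
Undoing it on xwjhk: x(23)→15·(23−7)≡6=g; w(22)→15·(22−7)≡17=r; j(9)→15·(9−7)≡4=e; h(7)→15·(7−7)≡0=a; k(10)→15·(10−7)≡19=t (all mod 26).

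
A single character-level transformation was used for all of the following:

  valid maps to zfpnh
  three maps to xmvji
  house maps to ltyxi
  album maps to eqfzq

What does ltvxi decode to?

Shifts by position in valid: pos 0: v→z (+4), pos 1: a→f (+5), pos 2: l→p (+4), pos 3: i→n (+5) — repeating every 2. The shifts repeat in a cycle of length 2: positions 0,1,… shift by +4, +5, then the pattern repeats.
Undoing it on ltvxi: l−4=h, t−5=o, v−4=r, x−5=s, i−4=e.

horse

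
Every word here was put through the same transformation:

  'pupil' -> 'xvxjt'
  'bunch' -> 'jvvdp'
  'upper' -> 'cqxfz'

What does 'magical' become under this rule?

Shifts by position in pupil: pos 0: p→x (+8), pos 1: u→v (+1), pos 2: p→x (+8), pos 3: i→j (+1) — repeating every 2. A repeating key of period 2 is used — shifts +8, +1 over and over.
On magical: m+8=u, a+1=b, g+8=o, i+1=j, c+8=k, a+1=b, l+8=t.

ubojkbt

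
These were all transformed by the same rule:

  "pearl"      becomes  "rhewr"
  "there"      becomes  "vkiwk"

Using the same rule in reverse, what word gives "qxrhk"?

ounce

In pearl: p→r is +2, e→h is +3, a→e is +4, r→w is +5 — the shift increases by 1 each position. Each letter shifts forward by (position + 2), i.e. 2, 3, 4, … — the shift grows by one for each successive letter.
Reversing it on qxrhk: q−2=o, x−3=u, r−4=n, h−5=c, k−6=e.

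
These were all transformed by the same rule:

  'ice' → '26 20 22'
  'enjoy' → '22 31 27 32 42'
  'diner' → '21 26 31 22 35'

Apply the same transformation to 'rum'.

Letters become their 1-based position plus 17 (so a→18, b→19, …).
On rum: r=18→35, u=21→38, m=13→30.

35 38 30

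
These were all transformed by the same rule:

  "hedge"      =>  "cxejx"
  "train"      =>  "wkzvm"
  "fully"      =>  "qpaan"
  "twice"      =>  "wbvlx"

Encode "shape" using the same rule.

h(7)→c(2) and e(4)→x(23) fit y≡19x+25 (mod 26); the inverse of 19 mod 26 is 11. Each letter's alphabet position (a=0..z=25) is mapped through 19·x+25 mod 26 — an affine cipher.
On shape: s(18)→19·18+25≡3=d; h(7)→19·7+25≡2=c; a(0)→19·0+25≡25=z; p(15)→19·15+25≡24=y; e(4)→19·4+25≡23=x (all mod 26).

dczyx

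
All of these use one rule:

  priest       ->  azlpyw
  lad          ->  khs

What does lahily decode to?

The word is reversed, then every letter is shifted forward by 7.
Decoding lahily: shift back: l−7=e, a−7=t, h−7=a, i−7=b, l−7=e, y−7=r → etaber; then reverse → rebate.

rebate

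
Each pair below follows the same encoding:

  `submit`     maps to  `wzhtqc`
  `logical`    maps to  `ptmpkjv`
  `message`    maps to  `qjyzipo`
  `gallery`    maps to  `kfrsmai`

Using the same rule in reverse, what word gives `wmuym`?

In submit: s→w is +4, u→z is +5, b→h is +6, m→t is +7 — the shift increases by 1 each position. Each letter shifts forward by (position + 4), i.e. 4, 5, 6, … — the shift grows by one for each successive letter.
Reversing it on wmuym: w−4=s, m−5=h, u−6=o, y−7=r, m−8=e.

shore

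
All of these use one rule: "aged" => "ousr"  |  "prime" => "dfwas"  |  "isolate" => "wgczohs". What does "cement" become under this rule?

Each letter is shifted forward by 14 in the alphabet (a Caesar shift of +14).
For cement: c+14=q, e+14=s, m+14=a, e+14=s, n+14=b, t+14=h.

qsasbh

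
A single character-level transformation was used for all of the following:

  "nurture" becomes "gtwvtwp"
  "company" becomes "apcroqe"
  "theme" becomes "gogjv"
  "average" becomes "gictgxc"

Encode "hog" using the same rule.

The output letters match the input read backwards, each shifted +2: nurture reversed is erutrun. Read the word backwards and shift each letter +2.
Applying it to hog: reverse → goh; then shift: g+2=i, o+2=q, h+2=j.

iqj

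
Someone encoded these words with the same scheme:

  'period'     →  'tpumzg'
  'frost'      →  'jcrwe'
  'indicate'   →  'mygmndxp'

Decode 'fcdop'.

Shifts by position in period: pos 0: p→t (+4), pos 1: e→p (+11), pos 2: r→u (+3), pos 3: i→m (+4), pos 4: o→z (+11), pos 5: d→g (+3) — repeating every 3. The shifts repeat in a cycle of length 3: positions 0,1,… shift by +4, +11, +3, then the pattern repeats.
Decoding fcdop: f−4=b, c−11=r, d−3=a, o−4=k, p−11=e.

brake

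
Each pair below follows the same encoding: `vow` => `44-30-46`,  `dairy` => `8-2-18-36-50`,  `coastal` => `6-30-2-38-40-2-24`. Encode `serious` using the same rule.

38-10-36-18-30-42-38

The formula is n = 2×(alphabet index, a=1).
On serious: s=19→38, e=5→10, r=18→36, i=9→18, o=15→30, u=21→42, s=19→38.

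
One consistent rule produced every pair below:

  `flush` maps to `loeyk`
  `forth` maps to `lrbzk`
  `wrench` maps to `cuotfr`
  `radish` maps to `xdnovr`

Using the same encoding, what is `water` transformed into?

Shifts by position in flush: pos 0: f→l (+6), pos 1: l→o (+3), pos 2: u→e (+10), pos 3: s→y (+6), pos 4: h→k (+3) — repeating every 3. The shifts repeat in a cycle of length 3: positions 0,1,… shift by +6, +3, +10, then the pattern repeats.
Applying it to water: w+6=c, a+3=d, t+10=d, e+6=k, r+3=u.

cddku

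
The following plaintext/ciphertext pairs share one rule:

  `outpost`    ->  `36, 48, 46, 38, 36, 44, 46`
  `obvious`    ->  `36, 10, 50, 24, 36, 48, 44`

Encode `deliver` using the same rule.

o(#15)→36 and u(#21)→48: differences scale by 2, so n = 2·pos + 6. Each letter becomes 2×(its alphabet position, a=1..z=26) + 6.
On deliver: d=4→14, e=5→16, l=12→30, i=9→24, v=22→50, e=5→16, r=18→42.

14, 16, 30, 24, 50, 16, 42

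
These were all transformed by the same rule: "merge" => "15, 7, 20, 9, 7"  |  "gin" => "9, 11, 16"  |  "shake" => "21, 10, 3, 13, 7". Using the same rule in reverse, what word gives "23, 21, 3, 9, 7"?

m is letter #13 and maps to 15: an offset of 2. The number is (letter's place in the alphabet, a=1) + 2.
Undoing it on 23, 21, 3, 9, 7: 23→(23−2)÷1=21=u, 21→(21−2)÷1=19=s, 3→(3−2)÷1=1=a, 9→(9−2)÷1=7=g, 7→(7−2)÷1=5=e.

usage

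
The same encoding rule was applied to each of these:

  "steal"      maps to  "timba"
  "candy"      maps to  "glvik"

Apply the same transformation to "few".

emn

The output letters match the input read backwards, each shifted +8: steal reversed is laets. Read the word backwards and shift each letter +8.
Applying it to few: reverse → wef; then shift: w+8=e, e+8=m, f+8=n.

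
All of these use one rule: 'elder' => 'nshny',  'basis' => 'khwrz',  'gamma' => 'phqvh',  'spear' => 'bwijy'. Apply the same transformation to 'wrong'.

fyswn

Shifts by position in elder: pos 0: e→n (+9), pos 1: l→s (+7), pos 2: d→h (+4), pos 3: e→n (+9), pos 4: r→y (+7) — repeating every 3. It's a Vigenère-style cipher with numeric key [9,7,4]: position i shifts by key[i mod 3].
On wrong: w+9=f, r+7=y, o+4=s, n+9=w, g+7=n.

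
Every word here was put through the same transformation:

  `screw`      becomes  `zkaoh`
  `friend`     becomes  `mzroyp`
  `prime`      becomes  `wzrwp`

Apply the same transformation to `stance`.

zbjxnq

In screw: s→z is +7, c→k is +8, r→a is +9, e→o is +10 — the shift increases by 1 each position. Each letter shifts forward by (position + 7), i.e. 7, 8, 9, … — the shift grows by one for each successive letter.
On stance: s+7=z, t+8=b, a+9=j, n+10=x, c+11=n, e+12=q.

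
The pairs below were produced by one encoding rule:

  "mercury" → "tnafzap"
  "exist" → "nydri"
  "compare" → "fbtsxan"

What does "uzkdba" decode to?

junior

m(12)→t(19) and e(4)→n(13) fit y≡17x+23 (mod 26); the inverse of 17 mod 26 is 23. This is an affine cipher: with a=0,…,z=25, each position x becomes (17x+23) mod 26.
Undoing it on uzkdba: u(20)→23·(20−23)≡9=j; z(25)→23·(25−23)≡20=u; k(10)→23·(10−23)≡13=n; d(3)→23·(3−23)≡8=i; b(1)→23·(1−23)≡14=o; a(0)→23·(0−23)≡17=r (all mod 26).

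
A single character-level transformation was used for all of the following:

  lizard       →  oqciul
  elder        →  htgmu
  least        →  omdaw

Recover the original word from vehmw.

Shifts by position in lizard: pos 0: l→o (+3), pos 1: i→q (+8), pos 2: z→c (+3), pos 3: a→i (+8) — repeating every 2. It's a Vigenère-style cipher with numeric key [3,8]: position i shifts by key[i mod 2].
Decoding vehmw: v−3=s, e−8=w, h−3=e, m−8=e, w−3=t.

sweet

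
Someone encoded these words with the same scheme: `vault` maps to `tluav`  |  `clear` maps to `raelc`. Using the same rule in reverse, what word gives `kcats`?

stack

The output letters match the input read backwards: vault reversed is tluav. The word is simply reversed.
Decoding kcats: then reverse → stack.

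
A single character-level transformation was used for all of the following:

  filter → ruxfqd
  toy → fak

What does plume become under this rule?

Compare letters: f→r is +12, i→u is +12, l→x is +12 — a constant shift. This is a Caesar cipher with shift 12.
On plume: p+12=b, l+12=x, u+12=g, m+12=y, e+12=q.

bxgyq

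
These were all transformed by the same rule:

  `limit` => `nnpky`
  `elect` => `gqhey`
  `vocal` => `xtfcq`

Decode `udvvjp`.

system

Shifts by position in limit: pos 0: l→n (+2), pos 1: i→n (+5), pos 2: m→p (+3), pos 3: i→k (+2), pos 4: t→y (+5) — repeating every 3. It's a Vigenère-style cipher with numeric key [2,5,3]: position i shifts by key[i mod 3].
Undoing it on udvvjp: u−2=s, d−5=y, v−3=s, v−2=t, j−5=e, p−3=m.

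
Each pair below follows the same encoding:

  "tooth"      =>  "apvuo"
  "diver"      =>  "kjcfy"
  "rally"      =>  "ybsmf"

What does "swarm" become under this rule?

zxhst

Shifts by position in tooth: pos 0: t→a (+7), pos 1: o→p (+1), pos 2: o→v (+7), pos 3: t→u (+1) — repeating every 2. It's a Vigenère-style cipher with numeric key [7,1]: position i shifts by key[i mod 2].
Applying it to swarm: s+7=z, w+1=x, a+7=h, r+1=s, m+7=t.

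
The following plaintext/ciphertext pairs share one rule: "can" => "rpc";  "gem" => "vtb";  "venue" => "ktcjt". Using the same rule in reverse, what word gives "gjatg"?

Each letter is shifted forward by 15 in the alphabet (a Caesar shift of +15).
Decoding gjatg: g−15=r, j−15=u, a−15=l, t−15=e, g−15=r.

ruler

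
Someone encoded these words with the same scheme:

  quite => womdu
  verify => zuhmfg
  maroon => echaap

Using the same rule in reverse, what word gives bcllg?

happy

q(16)→w(22) and u(20)→o(14) fit y≡11x+2 (mod 26); the inverse of 11 mod 26 is 19. Each letter's alphabet position (a=0..z=25) is mapped through 11·x+2 mod 26 — an affine cipher.
Reversing it on bcllg: b(1)→19·(1−2)≡7=h; c(2)→19·(2−2)≡0=a; l(11)→19·(11−2)≡15=p; l(11)→19·(11−2)≡15=p; g(6)→19·(6−2)≡24=y (all mod 26).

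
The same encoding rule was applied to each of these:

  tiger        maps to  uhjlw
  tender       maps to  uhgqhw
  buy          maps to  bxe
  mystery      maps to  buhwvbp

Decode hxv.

sue

The output letters match the input read backwards, each shifted +3: tiger reversed is regit. Two steps: reverse the string, then apply a Caesar shift of +3.
Undoing it on hxv: shift back: h−3=e, x−3=u, v−3=s → eus; then reverse → sue.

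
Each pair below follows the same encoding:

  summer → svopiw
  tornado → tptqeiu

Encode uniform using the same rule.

uokisws

In summer: s→s is +0, u→v is +1, m→o is +2, m→p is +3 — the shift increases by 1 each position. Each letter shifts forward by its position index (0, 1, 2, …) — the shift grows by one for each successive letter.
Applying it to uniform: u+0=u, n+1=o, i+2=k, f+3=i, o+4=s, r+5=w, m+6=s.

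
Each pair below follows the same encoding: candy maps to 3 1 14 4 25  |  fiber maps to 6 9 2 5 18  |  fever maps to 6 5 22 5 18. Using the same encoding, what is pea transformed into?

16 5 1

Each letter is replaced by its alphabet position (a=1, b=2, …, z=26).
Applying it to pea: p=16→16, e=5→5, a=1→1.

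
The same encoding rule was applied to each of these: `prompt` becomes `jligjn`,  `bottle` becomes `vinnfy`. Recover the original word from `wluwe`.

Compare letters: p→j is +20, r→l is +20, o→i is +20 — a constant shift. Each letter is shifted forward by 20 in the alphabet (a Caesar shift of +20).
Reversing it on wluwe: w−20=c, l−20=r, u−20=a, w−20=c, e−20=k.

crack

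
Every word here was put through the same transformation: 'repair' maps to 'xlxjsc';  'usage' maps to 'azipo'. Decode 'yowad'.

Letter i (0-indexed) is shifted by i+6, so successive shifts are 6, 7, 8, ….
Undoing it on yowad: y−6=s, o−7=h, w−8=o, a−9=r, d−10=t.

short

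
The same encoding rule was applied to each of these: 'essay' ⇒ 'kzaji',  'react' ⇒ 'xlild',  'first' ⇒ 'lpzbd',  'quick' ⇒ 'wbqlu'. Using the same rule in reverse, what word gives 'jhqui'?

daily

In essay: e→k is +6, s→z is +7, s→a is +8, a→j is +9 — the shift increases by 1 each position. Letter i (0-indexed) is shifted by i+6, so successive shifts are 6, 7, 8, ….
Undoing it on jhqui: j−6=d, h−7=a, q−8=i, u−9=l, i−10=y.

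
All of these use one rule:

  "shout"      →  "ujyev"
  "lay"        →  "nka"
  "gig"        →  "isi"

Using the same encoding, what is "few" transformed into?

hoy

The shift depends on letter class: consonant s→u is +2, but vowel o→y is +10. The rule splits by letter class: vowels +10, consonants +2.
On few: f(cons)+2=h, e(vowel)+10=o, w(cons)+2=y.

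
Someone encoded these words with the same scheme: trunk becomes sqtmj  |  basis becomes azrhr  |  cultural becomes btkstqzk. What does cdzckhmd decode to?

It's a constant shift of +25 (ROT25).
Decoding cdzckhmd: c−25=d, d−25=e, z−25=a, c−25=d, k−25=l, h−25=i, m−25=n, d−25=e.

deadline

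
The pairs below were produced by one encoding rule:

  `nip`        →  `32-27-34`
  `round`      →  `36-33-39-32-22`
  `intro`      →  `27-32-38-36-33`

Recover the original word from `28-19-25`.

n is letter #14 and maps to 32: an offset of 18. Each letter is replaced by its alphabet position (a=1..z=26) + 18.
Undoing it on 28-19-25: 28→(28−18)÷1=10=j, 19→(19−18)÷1=1=a, 25→(25−18)÷1=7=g.

jag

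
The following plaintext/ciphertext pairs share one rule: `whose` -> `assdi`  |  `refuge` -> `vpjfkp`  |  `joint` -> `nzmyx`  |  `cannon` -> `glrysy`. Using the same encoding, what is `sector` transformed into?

wpgesc

Shifts by position in whose: pos 0: w→a (+4), pos 1: h→s (+11), pos 2: o→s (+4), pos 3: s→d (+11) — repeating every 2. A repeating key of period 2 is used — shifts +4, +11 over and over.
On sector: s+4=w, e+11=p, c+4=g, t+11=e, o+4=s, r+11=c.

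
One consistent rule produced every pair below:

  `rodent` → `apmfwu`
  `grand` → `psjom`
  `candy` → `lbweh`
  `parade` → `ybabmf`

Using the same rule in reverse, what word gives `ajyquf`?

ripple

Shifts by position in rodent: pos 0: r→a (+9), pos 1: o→p (+1), pos 2: d→m (+9), pos 3: e→f (+1) — repeating every 2. A repeating key of period 2 is used — shifts +9, +1 over and over.
Decoding ajyquf: a−9=r, j−1=i, y−9=p, q−1=p, u−9=l, f−1=e.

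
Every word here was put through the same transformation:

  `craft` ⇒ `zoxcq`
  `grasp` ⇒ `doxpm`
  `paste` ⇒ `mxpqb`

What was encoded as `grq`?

jut

Compare letters: c→z is +23, r→o is +23, a→x is +23 — a constant shift. Every letter moves 23 places later in the alphabet, wrapping around z→a.
Undoing it on grq: g−23=j, r−23=u, q−23=t.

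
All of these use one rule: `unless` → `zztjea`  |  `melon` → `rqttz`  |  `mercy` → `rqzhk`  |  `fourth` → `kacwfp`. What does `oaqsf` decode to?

Shifts by position in unless: pos 0: u→z (+5), pos 1: n→z (+12), pos 2: l→t (+8), pos 3: e→j (+5), pos 4: s→e (+12), pos 5: s→a (+8) — repeating every 3. A repeating key of period 3 is used — shifts +5, +12, +8 over and over.
Decoding oaqsf: o−5=j, a−12=o, q−8=i, s−5=n, f−12=t.

joint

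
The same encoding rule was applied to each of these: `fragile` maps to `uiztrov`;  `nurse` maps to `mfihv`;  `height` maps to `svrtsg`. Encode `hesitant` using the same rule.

Each letter is replaced by its mirror in the alphabet: a↔z, b↔y, c↔x, and so on (the Atbash cipher).
Applying it to hesitant: h↔s, e↔v, s↔h, i↔r, t↔g, a↔z, n↔m, t↔g.

svhrgzmg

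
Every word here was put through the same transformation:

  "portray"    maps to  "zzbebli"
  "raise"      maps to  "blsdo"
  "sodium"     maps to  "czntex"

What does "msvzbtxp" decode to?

chlorine

Shifts by position in portray: pos 0: p→z (+10), pos 1: o→z (+11), pos 2: r→b (+10), pos 3: t→e (+11) — repeating every 2. A repeating key of period 2 is used — shifts +10, +11 over and over.
Undoing it on msvzbtxp: m−10=c, s−11=h, v−10=l, z−11=o, b−10=r, t−11=i, x−10=n, p−11=e.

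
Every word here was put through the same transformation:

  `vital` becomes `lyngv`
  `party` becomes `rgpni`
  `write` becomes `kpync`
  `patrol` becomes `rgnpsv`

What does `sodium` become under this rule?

v(21)→l(11) and i(8)→y(24) fit y≡25x+6 (mod 26); the inverse of 25 mod 26 is 25. Each letter's alphabet position (a=0..z=25) is mapped through 25·x+6 mod 26 — an affine cipher.
Applying it to sodium: s(18)→25·18+6≡14=o; o(14)→25·14+6≡18=s; d(3)→25·3+6≡3=d; i(8)→25·8+6≡24=y; u(20)→25·20+6≡12=m; m(12)→25·12+6≡20=u (all mod 26).

osdymu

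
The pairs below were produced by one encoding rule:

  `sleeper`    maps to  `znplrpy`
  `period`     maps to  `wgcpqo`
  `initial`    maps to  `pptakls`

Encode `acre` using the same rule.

It's a Vigenère-style cipher with numeric key [7,2,11]: position i shifts by key[i mod 3].
Applying it to acre: a+7=h, c+2=e, r+11=c, e+7=l.

hecl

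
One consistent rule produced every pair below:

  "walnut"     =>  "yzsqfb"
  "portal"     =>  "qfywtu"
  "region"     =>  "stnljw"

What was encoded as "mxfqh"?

The output letters match the input read backwards, each shifted +5: walnut reversed is tunlaw. Read the word backwards and shift each letter +5.
Decoding mxfqh: shift back: m−5=h, x−5=s, f−5=a, q−5=l, h−5=c → hsalc; then reverse → clash.

clash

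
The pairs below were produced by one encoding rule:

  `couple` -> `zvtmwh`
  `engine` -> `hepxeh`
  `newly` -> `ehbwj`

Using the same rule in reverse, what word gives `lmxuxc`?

spirit

c(2)→z(25) and o(14)→v(21) fit y≡17x+17 (mod 26); the inverse of 17 mod 26 is 23. Treating letters as 0–25, the rule is x ↦ 17x + 17 (mod 26).
Decoding lmxuxc: l(11)→23·(11−17)≡18=s; m(12)→23·(12−17)≡15=p; x(23)→23·(23−17)≡8=i; u(20)→23·(20−17)≡17=r; x(23)→23·(23−17)≡8=i; c(2)→23·(2−17)≡19=t (all mod 26).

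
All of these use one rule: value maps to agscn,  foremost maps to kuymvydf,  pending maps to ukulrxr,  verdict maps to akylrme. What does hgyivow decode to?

In value: v→a is +5, a→g is +6, l→s is +7, u→c is +8 — the shift increases by 1 each position. The shift increases by 1 at each position, starting from +5: 5, 6, 7, ….
Undoing it on hgyivow: h−5=c, g−6=a, y−7=r, i−8=a, v−9=m, o−10=e, w−11=l.

caramel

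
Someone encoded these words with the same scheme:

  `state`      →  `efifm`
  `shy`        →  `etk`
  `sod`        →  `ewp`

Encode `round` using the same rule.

The shift depends on letter class: consonant s→e is +12, but vowel a→i is +8. The rule splits by letter class: vowels +8, consonants +12.
On round: r(cons)+12=d, o(vowel)+8=w, u(vowel)+8=c, n(cons)+12=z, d(cons)+12=p.

dwczp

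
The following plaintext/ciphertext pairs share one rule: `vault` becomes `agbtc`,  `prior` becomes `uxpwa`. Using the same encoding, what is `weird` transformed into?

In vault: v→a is +5, a→g is +6, u→b is +7, l→t is +8 — the shift increases by 1 each position. Each letter shifts forward by (position + 5), i.e. 5, 6, 7, … — the shift grows by one for each successive letter.
Applying it to weird: w+5=b, e+6=k, i+7=p, r+8=z, d+9=m.

bkpzm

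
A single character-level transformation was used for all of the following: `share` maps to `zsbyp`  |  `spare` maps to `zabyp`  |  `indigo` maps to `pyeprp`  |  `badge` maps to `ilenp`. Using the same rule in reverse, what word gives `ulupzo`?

It's a Vigenère-style cipher with numeric key [7,11,1]: position i shifts by key[i mod 3].
Reversing it on ulupzo: u−7=n, l−11=a, u−1=t, p−7=i, z−11=o, o−1=n.

nation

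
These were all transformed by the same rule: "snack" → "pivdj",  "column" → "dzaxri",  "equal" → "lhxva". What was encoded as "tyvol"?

s(18)→p(15) and n(13)→i(8) fit y≡17x+21 (mod 26); the inverse of 17 mod 26 is 23. This is an affine cipher: with a=0,…,z=25, each position x becomes (17x+21) mod 26.
Undoing it on tyvol: t(19)→23·(19−21)≡6=g; y(24)→23·(24−21)≡17=r; v(21)→23·(21−21)≡0=a; o(14)→23·(14−21)≡21=v; l(11)→23·(11−21)≡4=e (all mod 26).

grave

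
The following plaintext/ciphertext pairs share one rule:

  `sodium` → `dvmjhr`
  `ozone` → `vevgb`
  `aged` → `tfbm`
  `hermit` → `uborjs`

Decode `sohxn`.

This is an affine cipher: with a=0,…,z=25, each position x becomes (15x+19) mod 26.
Undoing it on sohxn: s(18)→7·(18−19)≡19=t; o(14)→7·(14−19)≡17=r; h(7)→7·(7−19)≡20=u; x(23)→7·(23−19)≡2=c; n(13)→7·(13−19)≡10=k (all mod 26).

truck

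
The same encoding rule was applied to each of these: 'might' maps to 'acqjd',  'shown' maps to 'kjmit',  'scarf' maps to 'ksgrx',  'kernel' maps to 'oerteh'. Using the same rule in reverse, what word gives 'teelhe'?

Each letter's alphabet position (a=0..z=25) is mapped through 19·x+6 mod 26 — an affine cipher.
Reversing it on teelhe: t(19)→11·(19−6)≡13=n; e(4)→11·(4−6)≡4=e; e(4)→11·(4−6)≡4=e; l(11)→11·(11−6)≡3=d; h(7)→11·(7−6)≡11=l; e(4)→11·(4−6)≡4=e (all mod 26).

needle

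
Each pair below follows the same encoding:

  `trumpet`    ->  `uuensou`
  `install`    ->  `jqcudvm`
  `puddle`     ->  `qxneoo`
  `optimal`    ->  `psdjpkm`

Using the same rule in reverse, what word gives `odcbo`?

nasal

It's a Vigenère-style cipher with numeric key [1,3,10]: position i shifts by key[i mod 3].
Reversing it on odcbo: o−1=n, d−3=a, c−10=s, b−1=a, o−3=l.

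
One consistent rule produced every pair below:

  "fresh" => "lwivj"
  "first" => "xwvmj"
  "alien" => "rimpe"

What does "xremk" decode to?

The output letters match the input read backwards, each shifted +4: fresh reversed is hserf. The word is reversed, then every letter is shifted forward by 4.
Decoding xremk: shift back: x−4=t, r−4=n, e−4=a, m−4=i, k−4=g → tnaig; then reverse → giant.

giant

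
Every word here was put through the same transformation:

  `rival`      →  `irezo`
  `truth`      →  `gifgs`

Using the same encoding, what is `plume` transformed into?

Each pair mirrors across the alphabet (r↔i, i↔r, v↔e): positions sum to 25. Letters are reflected about the middle of the alphabet (position → 25−position): Atbash.
For plume: p↔k, l↔o, u↔f, m↔n, e↔v.

kofnv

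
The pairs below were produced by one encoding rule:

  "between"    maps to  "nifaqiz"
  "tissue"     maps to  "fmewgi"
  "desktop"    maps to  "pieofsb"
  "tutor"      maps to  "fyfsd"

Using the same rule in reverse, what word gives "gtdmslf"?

upright

Shifts by position in between: pos 0: b→n (+12), pos 1: e→i (+4), pos 2: t→f (+12), pos 3: w→a (+4) — repeating every 2. It's a Vigenère-style cipher with numeric key [12,4]: position i shifts by key[i mod 2].
Undoing it on gtdmslf: g−12=u, t−4=p, d−12=r, m−4=i, s−12=g, l−4=h, f−12=t.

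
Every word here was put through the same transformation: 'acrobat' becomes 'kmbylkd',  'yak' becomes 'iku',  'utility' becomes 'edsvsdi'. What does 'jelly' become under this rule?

tovvi

Compare letters: a→k is +10, c→m is +10, r→b is +10 — a constant shift. Each letter is shifted forward by 10 in the alphabet (a Caesar shift of +10).
For jelly: j+10=t, e+10=o, l+10=v, l+10=v, y+10=i.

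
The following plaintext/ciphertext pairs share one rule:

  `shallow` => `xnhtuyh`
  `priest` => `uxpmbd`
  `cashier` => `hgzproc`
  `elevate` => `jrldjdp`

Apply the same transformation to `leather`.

In shallow: s→x is +5, h→n is +6, a→h is +7, l→t is +8 — the shift increases by 1 each position. The shift increases by 1 at each position, starting from +5: 5, 6, 7, ….
Applying it to leather: l+5=q, e+6=k, a+7=h, t+8=b, h+9=q, e+10=o, r+11=c.

qkhbqoc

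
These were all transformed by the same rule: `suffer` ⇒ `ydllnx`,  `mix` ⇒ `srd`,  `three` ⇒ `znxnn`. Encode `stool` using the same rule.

The shift depends on letter class: consonant s→y is +6, but vowel u→d is +9. The rule splits by letter class: vowels +9, consonants +6.
Applying it to stool: s(cons)+6=y, t(cons)+6=z, o(vowel)+9=x, o(vowel)+9=x, l(cons)+6=r.

yzxxr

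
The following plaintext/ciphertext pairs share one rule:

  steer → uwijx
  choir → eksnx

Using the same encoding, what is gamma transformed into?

The shift increases by 1 at each position, starting from +2: 2, 3, 4, ….
For gamma: g+2=i, a+3=d, m+4=q, m+5=r, a+6=g.

idqrg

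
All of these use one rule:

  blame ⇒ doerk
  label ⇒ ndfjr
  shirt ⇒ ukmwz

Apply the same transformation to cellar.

In blame: b→d is +2, l→o is +3, a→e is +4, m→r is +5 — the shift increases by 1 each position. Each letter shifts forward by (position + 2), i.e. 2, 3, 4, … — the shift grows by one for each successive letter.
Applying it to cellar: c+2=e, e+3=h, l+4=p, l+5=q, a+6=g, r+7=y.

ehpqgy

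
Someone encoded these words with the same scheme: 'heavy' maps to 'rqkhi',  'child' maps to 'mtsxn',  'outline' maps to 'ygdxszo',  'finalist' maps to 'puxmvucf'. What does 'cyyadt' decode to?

Shifts by position in heavy: pos 0: h→r (+10), pos 1: e→q (+12), pos 2: a→k (+10), pos 3: v→h (+12) — repeating every 2. The shifts repeat in a cycle of length 2: positions 0,1,… shift by +10, +12, then the pattern repeats.
Undoing it on cyyadt: c−10=s, y−12=m, y−10=o, a−12=o, d−10=t, t−12=h.

smooth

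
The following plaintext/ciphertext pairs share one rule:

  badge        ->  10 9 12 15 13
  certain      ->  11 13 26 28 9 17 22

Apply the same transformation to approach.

The number is (letter's place in the alphabet, a=1) + 8.
On approach: a=1→9, p=16→24, p=16→24, r=18→26, o=15→23, a=1→9, c=3→11, h=8→16.

9 24 24 26 23 9 11 16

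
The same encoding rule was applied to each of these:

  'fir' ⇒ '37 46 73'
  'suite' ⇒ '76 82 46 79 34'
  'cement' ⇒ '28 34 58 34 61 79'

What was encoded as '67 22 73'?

par

Each letter becomes 3×(its alphabet position, a=1..z=26) + 19.
Undoing it on 67 22 73: 67→(67−19)÷3=16=p, 22→(22−19)÷3=1=a, 73→(73−19)÷3=18=r.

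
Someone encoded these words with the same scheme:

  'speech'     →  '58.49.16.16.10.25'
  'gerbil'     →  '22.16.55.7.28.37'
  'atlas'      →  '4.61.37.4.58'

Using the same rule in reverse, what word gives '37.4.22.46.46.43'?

lagoon

s(#19)→58 and p(#16)→49: differences scale by 3, so n = 3·pos + 1. The formula is n = 3×(alphabet index, a=1) + 1.
Undoing it on 37.4.22.46.46.43: 37→(37−1)÷3=12=l, 4→(4−1)÷3=1=a, 22→(22−1)÷3=7=g, 46→(46−1)÷3=15=o, 46→(46−1)÷3=15=o, 43→(43−1)÷3=14=n.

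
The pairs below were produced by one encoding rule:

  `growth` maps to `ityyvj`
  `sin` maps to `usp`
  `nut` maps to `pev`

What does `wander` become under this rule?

ykpfot

Vowels shift forward by 10 and consonants shift forward by 2.
For wander: w(cons)+2=y, a(vowel)+10=k, n(cons)+2=p, d(cons)+2=f, e(vowel)+10=o, r(cons)+2=t.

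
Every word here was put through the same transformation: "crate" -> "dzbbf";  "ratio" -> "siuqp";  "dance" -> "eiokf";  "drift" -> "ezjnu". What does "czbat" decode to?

Shifts by position in crate: pos 0: c→d (+1), pos 1: r→z (+8), pos 2: a→b (+1), pos 3: t→b (+8) — repeating every 2. A repeating key of period 2 is used — shifts +1, +8 over and over.
Reversing it on czbat: c−1=b, z−8=r, b−1=a, a−8=s, t−1=s.

brass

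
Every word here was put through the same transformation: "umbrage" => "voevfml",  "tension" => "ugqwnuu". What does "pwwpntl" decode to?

outline

In umbrage: u→v is +1, m→o is +2, b→e is +3, r→v is +4 — the shift increases by 1 each position. Each letter shifts forward by (position + 1), i.e. 1, 2, 3, … — the shift grows by one for each successive letter.
Undoing it on pwwpntl: p−1=o, w−2=u, w−3=t, p−4=l, n−5=i, t−6=n, l−7=e.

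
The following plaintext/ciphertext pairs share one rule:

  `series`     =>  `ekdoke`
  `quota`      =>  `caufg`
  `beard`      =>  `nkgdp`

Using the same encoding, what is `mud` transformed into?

The shift depends on letter class: consonant s→e is +12, but vowel e→k is +6. Two shifts are in play — +6 for a/e/i/o/u, +12 for every other letter.
For mud: m(cons)+12=y, u(vowel)+6=a, d(cons)+12=p.

yap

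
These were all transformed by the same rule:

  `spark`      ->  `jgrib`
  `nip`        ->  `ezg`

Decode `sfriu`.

Compare letters: s→j is +17, p→g is +17, a→r is +17 — a constant shift. It's a constant shift of +17 (ROT17).
Decoding sfriu: s−17=b, f−17=o, r−17=a, i−17=r, u−17=d.

board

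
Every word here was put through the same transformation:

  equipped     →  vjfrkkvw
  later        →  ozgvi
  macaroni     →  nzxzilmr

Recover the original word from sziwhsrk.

Each pair mirrors across the alphabet (e↔v, q↔j, u↔f): positions sum to 25. Each letter is replaced by its mirror in the alphabet: a↔z, b↔y, c↔x, and so on (the Atbash cipher).
Undoing it on sziwhsrk: s↔h, z↔a, i↔r, w↔d, h↔s, s↔h, r↔i, k↔p.

hardship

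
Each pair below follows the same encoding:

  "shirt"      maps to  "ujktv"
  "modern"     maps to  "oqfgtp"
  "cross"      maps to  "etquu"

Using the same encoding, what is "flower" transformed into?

This is a Caesar cipher with shift 2.
On flower: f+2=h, l+2=n, o+2=q, w+2=y, e+2=g, r+2=t.

hnqygt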